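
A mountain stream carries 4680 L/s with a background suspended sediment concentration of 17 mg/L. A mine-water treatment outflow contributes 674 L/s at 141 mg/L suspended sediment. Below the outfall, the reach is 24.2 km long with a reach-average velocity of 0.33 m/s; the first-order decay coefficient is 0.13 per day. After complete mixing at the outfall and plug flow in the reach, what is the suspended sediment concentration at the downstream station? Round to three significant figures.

29.2 mg/L

Mixed concentration C = ΣQC/ΣQ = (4680·17.00 + 674.0·141.0) / 5354 = 174600/5354 = 32.61 mg/L.
Travel time t = 24.2·1000 / 0.33 = 73330 s = 20.37 h.
Applying C = C₀e^(−kt): 32.61 × 0.8955 = 29.20 mg/L.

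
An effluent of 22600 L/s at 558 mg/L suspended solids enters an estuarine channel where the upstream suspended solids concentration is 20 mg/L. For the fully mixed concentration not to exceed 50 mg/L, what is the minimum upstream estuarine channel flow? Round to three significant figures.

383000 L/s

Set C_mix = 50: (Q·20.00 + 22600·558.0) / (Q + 22600) = 50
→ Q = 22600·(558.0 − 50)/(50 − 20.00) = 382700 L/s.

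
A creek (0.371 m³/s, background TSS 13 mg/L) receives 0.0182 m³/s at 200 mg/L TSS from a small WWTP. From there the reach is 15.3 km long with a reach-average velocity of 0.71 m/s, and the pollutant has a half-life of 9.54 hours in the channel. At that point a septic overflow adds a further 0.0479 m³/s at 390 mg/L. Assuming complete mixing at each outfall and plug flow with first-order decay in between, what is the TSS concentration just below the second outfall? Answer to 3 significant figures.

Conservation of mass: C = (0.3710·13.00 + 0.01820·200.0) / 0.3892 = 8.463/0.3892 = 21.74 mg/L; combined flow 0.3892 m³/s.
Travel time t = 15.3·1000 / 0.71 = 21550 s = 5.986 h.
Half-life 9.54 h → k = ln 2 / 9.54 = 0.07266 h⁻¹ = 1.744 d⁻¹.
Applying C = C₀e^(−kt): 21.74 × 0.6473 = 14.08 mg/L.
At the second outfall, C = (0.3892·14.08 + 0.04790·390.0) / (0.3892 + 0.04790) = 55.27 mg/L.

55.3 mg/L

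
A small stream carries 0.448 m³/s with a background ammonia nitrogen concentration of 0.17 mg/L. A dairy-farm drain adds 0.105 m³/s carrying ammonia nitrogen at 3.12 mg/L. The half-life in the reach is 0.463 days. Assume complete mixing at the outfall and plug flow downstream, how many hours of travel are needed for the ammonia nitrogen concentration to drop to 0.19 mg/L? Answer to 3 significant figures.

21.6 h

Flow-weighted average: C = (0.4480·0.1700 + 0.1050·3.120) / 0.5530 = 0.4038/0.5530 = 0.7301 mg/L.
Half-life 0.463 d → k = ln 2 / 0.463 = 1.497 d⁻¹.
0.7301·exp(−k·t) = 0.19 → t = ln(0.7301/0.19)/k = 77690 s = 21.58 h.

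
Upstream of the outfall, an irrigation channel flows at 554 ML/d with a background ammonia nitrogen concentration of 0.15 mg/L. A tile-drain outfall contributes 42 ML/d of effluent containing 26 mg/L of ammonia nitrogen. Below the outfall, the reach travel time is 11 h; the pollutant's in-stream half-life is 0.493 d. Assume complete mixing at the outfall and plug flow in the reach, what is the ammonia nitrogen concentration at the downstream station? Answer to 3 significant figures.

1.04 mg/L

Flow-weighted average: C = (554.0·0.1500 + 42.00·26.00) / 596.0 = 1175/596.0 = 1.972 mg/L.
Half-life 0.493 d → k = ln 2 / 0.493 = 1.406 d⁻¹.
Applying C = C₀e^(−kt): 1.972 × 0.5250 = 1.035 mg/L.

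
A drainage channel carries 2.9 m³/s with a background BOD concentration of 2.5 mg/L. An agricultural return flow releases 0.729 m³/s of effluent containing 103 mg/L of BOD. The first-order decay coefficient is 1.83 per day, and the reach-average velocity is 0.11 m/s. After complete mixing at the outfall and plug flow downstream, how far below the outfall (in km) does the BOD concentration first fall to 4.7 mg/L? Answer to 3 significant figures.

8.18 km

Flow-weighted average: C = (2.900·2.500 + 0.7290·103.0) / 3.629 = 82.34/3.629 = 22.69 mg/L.
Set 22.69·exp(−k·t) = 4.7 → t = ln(22.69/4.7)/k = 74330 s = 20.65 h.
Distance = v·t = 0.11·74330 = 8176 m = 8.176 km.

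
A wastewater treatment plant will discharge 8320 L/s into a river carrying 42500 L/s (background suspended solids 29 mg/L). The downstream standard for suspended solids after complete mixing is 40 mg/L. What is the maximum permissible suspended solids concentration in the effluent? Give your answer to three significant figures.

At the limit, (Qr·Cr + Qe·Cₑ)/(Qr + Qe) = 40:
Cₑ = (50820·40 − 42500·29.00) / 8320 = 96.19 mg/L.

96.2 mg/L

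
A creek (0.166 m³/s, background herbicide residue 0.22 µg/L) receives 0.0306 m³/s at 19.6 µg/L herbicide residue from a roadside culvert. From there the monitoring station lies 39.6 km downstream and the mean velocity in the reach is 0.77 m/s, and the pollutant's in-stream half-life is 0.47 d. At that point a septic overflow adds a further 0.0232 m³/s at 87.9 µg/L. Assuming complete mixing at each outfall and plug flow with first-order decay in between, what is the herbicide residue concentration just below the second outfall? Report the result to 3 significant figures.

Conservation of mass: C = (0.1660·0.2200 + 0.03060·19.60) / 0.1966 = 0.6363/0.1966 = 3.236 µg/L; combined flow 0.1966 m³/s.
Travel time t = 39.6·1000 / 0.77 = 51430 s = 14.29 h.
Half-life 0.47 d → k = ln 2 / 0.47 = 1.475 d⁻¹.
Applying C = C₀e^(−kt): 3.236 × 0.4157 = 1.345 µg/L.
At the second outfall, C = (0.1966·1.345 + 0.02320·87.90) / (0.1966 + 0.02320) = 10.48 µg/L.

10.5 µg/L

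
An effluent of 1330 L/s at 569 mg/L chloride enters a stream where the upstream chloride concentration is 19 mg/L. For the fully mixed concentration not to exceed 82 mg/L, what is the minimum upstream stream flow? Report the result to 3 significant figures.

10300 L/s

Set C_mix = 82: (Q·19.00 + 1330·569.0) / (Q + 1330) = 82
→ Q = 1330·(569.0 − 82)/(82 − 19.00) = 10280 L/s.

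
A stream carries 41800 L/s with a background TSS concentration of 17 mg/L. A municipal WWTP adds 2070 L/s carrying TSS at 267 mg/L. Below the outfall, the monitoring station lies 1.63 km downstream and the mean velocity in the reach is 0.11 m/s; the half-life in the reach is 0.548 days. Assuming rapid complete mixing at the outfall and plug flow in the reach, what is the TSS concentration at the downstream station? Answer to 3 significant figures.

23.2 mg/L

Flow-weighted average: C = (41800·17.00 + 2070·267.0) / 43870 = 1263000/43870 = 28.80 mg/L.
Travel time t = 1.63·1000 / 0.11 = 14820 s = 4.116 h.
Half-life 0.548 d → k = ln 2 / 0.548 = 1.265 d⁻¹.
First-order decay: C = 28.80·exp(−k·t) = 28.80·0.8050 = 23.18 mg/L.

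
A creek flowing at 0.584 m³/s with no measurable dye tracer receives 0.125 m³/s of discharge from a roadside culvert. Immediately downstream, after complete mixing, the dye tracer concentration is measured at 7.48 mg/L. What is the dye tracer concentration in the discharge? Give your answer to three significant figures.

42.4 mg/L

Mass balance: 0.5840·0 + 0.1250·Cₑ = 0.7090·7.480
→ Cₑ = (0.7090·7.480 − 0.5840·0) / 0.1250 = 42.43 mg/L.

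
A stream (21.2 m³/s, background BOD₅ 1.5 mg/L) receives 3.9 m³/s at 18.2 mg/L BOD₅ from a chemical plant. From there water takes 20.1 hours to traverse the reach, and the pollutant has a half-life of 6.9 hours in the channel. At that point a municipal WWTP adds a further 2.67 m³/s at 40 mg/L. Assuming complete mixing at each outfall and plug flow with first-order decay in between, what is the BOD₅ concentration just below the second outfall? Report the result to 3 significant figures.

Flow-weighted average: C = (21.20·1.500 + 3.900·18.20) / 25.10 = 102.8/25.10 = 4.095 mg/L; combined flow 25.10 m³/s.
Half-life 6.9 h → k = ln 2 / 6.9 = 0.1005 h⁻¹ = 2.411 d⁻¹.
Decay over the reach: 4.095·exp(−kt) = 4.095·0.1328 = 0.5437 mg/L.
At the second outfall, C = (25.10·0.5437 + 2.670·40.00) / (25.10 + 2.670) = 4.337 mg/L.

4.34 mg/L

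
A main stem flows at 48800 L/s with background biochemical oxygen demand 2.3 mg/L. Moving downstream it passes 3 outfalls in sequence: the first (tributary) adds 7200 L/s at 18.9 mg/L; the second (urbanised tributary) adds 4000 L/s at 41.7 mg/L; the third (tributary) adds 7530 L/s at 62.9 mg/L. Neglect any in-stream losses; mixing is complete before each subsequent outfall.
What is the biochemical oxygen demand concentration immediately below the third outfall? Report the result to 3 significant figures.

Below outfall 1: Q → 56000 L/s, C = (48800·2.300 + 7200·18.90)/56000 = 4.434 mg/L.
Below outfall 2: Q → 60000 L/s, C = (56000·4.434 + 4000·41.70)/60000 = 6.919 mg/L.
Below outfall 3: Q → 67530 L/s, C = (60000·6.919 + 7530·62.90)/67530 = 13.16 mg/L.

13.2 mg/L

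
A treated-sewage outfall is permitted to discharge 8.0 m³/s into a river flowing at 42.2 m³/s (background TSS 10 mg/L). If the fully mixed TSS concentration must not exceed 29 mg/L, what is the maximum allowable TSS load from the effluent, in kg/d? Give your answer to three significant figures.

Mass balance at the limit: 42.20·10.00 + 8.000·Cₑ = 50.20·29 → Cₑ = 129.2 mg/L.
Load = 8.000 m³/s × 129.2 g/m³ × 86 400 s/d = 89320 kg/d.

89300 kg/d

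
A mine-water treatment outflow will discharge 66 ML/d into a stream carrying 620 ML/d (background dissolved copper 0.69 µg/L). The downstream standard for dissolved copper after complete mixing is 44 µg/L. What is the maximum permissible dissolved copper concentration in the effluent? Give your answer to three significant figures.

451 µg/L

At the limit, (Qr·Cr + Qe·Cₑ)/(Qr + Qe) = 44:
Cₑ = (686.0·44 − 620.0·0.6900) / 66.00 = 450.9 µg/L.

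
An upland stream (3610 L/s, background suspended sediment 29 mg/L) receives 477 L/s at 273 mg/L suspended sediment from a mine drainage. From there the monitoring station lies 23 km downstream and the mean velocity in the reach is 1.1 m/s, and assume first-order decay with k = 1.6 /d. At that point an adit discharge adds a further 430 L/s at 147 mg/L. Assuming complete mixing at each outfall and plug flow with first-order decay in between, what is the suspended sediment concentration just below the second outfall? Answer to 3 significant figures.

49.3 mg/L

Conservation of mass: C = (3610·29.00 + 477.0·273.0) / 4087 = 234900/4087 = 57.48 mg/L; combined flow 4087 L/s.
Travel time t = 23·1000 / 1.1 = 20910 s = 5.808 h.
After decay, C = 57.48 × e^(−kt) = 57.48 × 0.6790 = 39.02 mg/L.
At the second outfall, C = (4087·39.02 + 430.0·147.0) / (4087 + 430.0) = 49.30 mg/L.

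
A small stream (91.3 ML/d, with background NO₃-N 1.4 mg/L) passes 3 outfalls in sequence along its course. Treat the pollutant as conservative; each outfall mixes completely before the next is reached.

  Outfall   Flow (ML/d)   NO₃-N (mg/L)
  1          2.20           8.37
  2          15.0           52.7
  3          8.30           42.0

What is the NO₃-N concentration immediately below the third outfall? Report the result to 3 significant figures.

Below outfall 1: Q → 93.50 ML/d, C = (91.30·1.400 + 2.200·8.370)/93.50 = 1.564 mg/L.
Below outfall 2: Q → 108.5 ML/d, C = (93.50·1.564 + 15.00·52.70)/108.5 = 8.633 mg/L.
Below outfall 3: Q → 116.8 ML/d, C = (108.5·8.633 + 8.300·42.00)/116.8 = 11.00 mg/L.

11.0 mg/L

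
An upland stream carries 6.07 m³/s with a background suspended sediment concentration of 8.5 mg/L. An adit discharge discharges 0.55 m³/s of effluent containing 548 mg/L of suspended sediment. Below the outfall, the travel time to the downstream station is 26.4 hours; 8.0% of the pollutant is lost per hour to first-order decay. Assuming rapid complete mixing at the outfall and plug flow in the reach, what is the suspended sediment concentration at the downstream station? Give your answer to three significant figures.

5.90 mg/L

Mass balance: C = (6.070·8.500 + 0.5500·548.0) / 6.620 = 353.0/6.620 = 53.32 mg/L.
8.0%/h lost → k = −ln(1 − 0.08) = 0.08338 h⁻¹.
Applying C = C₀e^(−kt): 53.32 × 0.1107 = 5.901 mg/L.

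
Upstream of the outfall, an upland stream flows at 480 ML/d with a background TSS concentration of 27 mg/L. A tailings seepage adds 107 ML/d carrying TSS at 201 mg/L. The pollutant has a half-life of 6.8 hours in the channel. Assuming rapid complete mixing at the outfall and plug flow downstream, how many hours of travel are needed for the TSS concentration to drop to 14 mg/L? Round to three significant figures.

Mixed concentration C = ΣQC/ΣQ = (480.0·27.00 + 107.0·201.0) / 587.0 = 34470/587.0 = 58.72 mg/L.
Half-life 6.8 h → k = ln 2 / 6.8 = 0.1019 h⁻¹ = 2.446 d⁻¹.
58.72·exp(−k·t) = 14 → t = ln(58.72/14)/k = 50630 s = 14.06 h.

14.1 h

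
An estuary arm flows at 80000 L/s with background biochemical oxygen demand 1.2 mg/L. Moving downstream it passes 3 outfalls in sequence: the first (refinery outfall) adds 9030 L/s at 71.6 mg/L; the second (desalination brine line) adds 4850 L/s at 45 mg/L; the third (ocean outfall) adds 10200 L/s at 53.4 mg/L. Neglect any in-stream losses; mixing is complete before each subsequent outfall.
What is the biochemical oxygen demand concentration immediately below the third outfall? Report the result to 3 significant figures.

Below outfall 1: Q → 89030 L/s, C = (80000·1.200 + 9030·71.60)/89030 = 8.340 mg/L.
Below outfall 2: Q → 93880 L/s, C = (89030·8.340 + 4850·45.00)/93880 = 10.23 mg/L.
Below outfall 3: Q → 104100 L/s, C = (93880·10.23 + 10200·53.40)/104100 = 14.46 mg/L.

14.5 mg/L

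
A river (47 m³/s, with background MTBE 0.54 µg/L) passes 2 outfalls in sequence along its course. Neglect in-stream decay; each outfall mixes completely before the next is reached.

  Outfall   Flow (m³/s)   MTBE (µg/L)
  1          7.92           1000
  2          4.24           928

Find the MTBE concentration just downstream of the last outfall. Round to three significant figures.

After outfall 1: Q = 47.00 + 7.920 = 54.92 m³/s; C = (47.00·0.5400 + 7.920·1000)/54.92 = 144.7 µg/L.
After outfall 2: Q = 54.92 + 4.240 = 59.16 m³/s; C = (54.92·144.7 + 4.240·928.0)/59.16 = 200.8 µg/L.

201 µg/L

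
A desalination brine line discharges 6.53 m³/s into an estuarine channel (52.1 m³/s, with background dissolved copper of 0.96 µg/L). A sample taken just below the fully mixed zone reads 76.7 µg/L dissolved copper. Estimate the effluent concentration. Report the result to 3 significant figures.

681 µg/L

Mass balance: 52.10·0.9600 + 6.530·Cₑ = 58.63·76.70
→ Cₑ = (58.63·76.70 − 52.10·0.9600) / 6.530 = 681.0 µg/L.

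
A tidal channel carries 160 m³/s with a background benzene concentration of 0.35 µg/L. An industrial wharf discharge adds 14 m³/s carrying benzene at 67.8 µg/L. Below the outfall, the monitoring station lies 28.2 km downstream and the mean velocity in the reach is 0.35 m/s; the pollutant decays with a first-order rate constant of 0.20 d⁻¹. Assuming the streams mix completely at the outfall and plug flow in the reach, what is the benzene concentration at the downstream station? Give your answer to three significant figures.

4.79 µg/L

After mixing, C = (160.0·0.3500 + 14.00·67.80) / 174.0 = 1005/174.0 = 5.777 µg/L.
Travel time t = 28.2·1000 / 0.35 = 80570 s = 22.38 h.
Applying C = C₀e^(−kt): 5.777 × 0.8299 = 4.794 µg/L.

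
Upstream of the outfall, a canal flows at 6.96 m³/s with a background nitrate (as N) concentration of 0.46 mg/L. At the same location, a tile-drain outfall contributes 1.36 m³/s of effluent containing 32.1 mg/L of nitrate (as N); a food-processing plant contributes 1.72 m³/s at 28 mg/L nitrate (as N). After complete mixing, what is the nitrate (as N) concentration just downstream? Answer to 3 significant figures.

Flow-weighted average: C = (6.960·0.4600 + 1.360·32.10 + 1.720·28.00) / 10.04 = 95.02/10.04 = 9.464 mg/L.

9.46 mg/L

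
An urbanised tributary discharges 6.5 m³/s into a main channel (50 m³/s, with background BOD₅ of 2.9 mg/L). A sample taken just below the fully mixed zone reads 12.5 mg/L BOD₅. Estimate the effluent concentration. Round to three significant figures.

86.3 mg/L

Mass balance: 50.00·2.900 + 6.500·Cₑ = 56.50·12.50
→ Cₑ = (56.50·12.50 − 50.00·2.900) / 6.500 = 86.35 mg/L.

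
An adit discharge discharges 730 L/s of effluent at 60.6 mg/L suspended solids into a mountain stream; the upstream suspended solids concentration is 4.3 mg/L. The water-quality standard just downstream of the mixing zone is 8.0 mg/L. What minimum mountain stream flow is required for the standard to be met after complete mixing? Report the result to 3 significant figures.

10400 L/s

Set C_mix = 8.0: (Q·4.300 + 730.0·60.60) / (Q + 730.0) = 8.0
→ Q = 730.0·(60.60 − 8.0)/(8.0 − 4.300) = 10380 L/s.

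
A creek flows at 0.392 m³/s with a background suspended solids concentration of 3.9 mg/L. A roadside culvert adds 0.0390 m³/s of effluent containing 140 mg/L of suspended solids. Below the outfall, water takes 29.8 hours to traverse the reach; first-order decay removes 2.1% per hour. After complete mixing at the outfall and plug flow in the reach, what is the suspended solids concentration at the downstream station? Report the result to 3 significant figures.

8.61 mg/L

Conservation of mass: C = (0.3920·3.900 + 0.03900·140.0) / 0.4310 = 6.989/0.4310 = 16.22 mg/L.
2.1%/h lost → k = −ln(1 − 0.021) = 0.02122 h⁻¹.
First-order decay: C = 16.22·exp(−k·t) = 16.22·0.5313 = 8.615 mg/L.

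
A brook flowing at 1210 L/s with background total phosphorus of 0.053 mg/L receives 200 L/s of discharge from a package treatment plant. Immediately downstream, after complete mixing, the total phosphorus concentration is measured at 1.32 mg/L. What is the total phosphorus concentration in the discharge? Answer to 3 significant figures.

Mass balance: 1210·0.05300 + 200.0·Cₑ = 1410·1.320
→ Cₑ = (1410·1.320 − 1210·0.05300) / 200.0 = 8.985 mg/L.

8.99 mg/L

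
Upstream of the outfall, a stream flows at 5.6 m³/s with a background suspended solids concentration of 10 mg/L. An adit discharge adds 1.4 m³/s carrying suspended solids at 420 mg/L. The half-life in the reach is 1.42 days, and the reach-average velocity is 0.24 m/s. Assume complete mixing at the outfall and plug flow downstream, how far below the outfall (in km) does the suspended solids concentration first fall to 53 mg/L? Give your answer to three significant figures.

Flow-weighted average: C = (5.600·10.00 + 1.400·420.0) / 7.000 = 644.0/7.000 = 92.00 mg/L.
Half-life 1.42 d → k = ln 2 / 1.42 = 0.4881 d⁻¹.
Set 92.00·exp(−k·t) = 53 → t = ln(92.00/53)/k = 97620 s = 27.12 h.
Distance = v·t = 0.24·97620 = 23430 m = 23.43 km.

23.4 km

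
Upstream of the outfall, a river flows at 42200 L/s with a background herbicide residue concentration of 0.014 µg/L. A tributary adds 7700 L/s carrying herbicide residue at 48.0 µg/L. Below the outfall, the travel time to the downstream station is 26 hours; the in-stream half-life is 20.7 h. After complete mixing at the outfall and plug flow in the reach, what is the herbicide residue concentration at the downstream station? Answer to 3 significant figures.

Conservation of mass: C = (42200·0.01400 + 7700·48.00) / 49900 = 370200/49900 = 7.419 µg/L.
Half-life 20.7 h → k = ln 2 / 20.7 = 0.03349 h⁻¹ = 0.8036 d⁻¹.
Applying C = C₀e^(−kt): 7.419 × 0.4187 = 3.106 µg/L.

3.11 µg/L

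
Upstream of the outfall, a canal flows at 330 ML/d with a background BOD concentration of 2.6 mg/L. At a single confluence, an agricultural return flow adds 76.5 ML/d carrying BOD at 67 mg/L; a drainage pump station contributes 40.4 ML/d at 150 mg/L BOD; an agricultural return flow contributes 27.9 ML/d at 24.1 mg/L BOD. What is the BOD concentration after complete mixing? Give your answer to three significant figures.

After mixing, C = (330.0·2.600 + 76.50·67.00 + 40.40·150.0 + 27.90·24.10) / 474.8 = 12720/474.8 = 26.78 mg/L.

26.8 mg/L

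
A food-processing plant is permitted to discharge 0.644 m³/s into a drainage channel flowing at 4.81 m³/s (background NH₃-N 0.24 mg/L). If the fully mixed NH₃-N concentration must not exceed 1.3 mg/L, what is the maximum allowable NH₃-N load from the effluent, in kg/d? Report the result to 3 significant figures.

Mass balance at the limit: 4.810·0.2400 + 0.6440·Cₑ = 5.454·1.3 → Cₑ = 9.217 mg/L.
Load = 0.6440 m³/s × 9.217 g/m³ × 86 400 s/d = 512.9 kg/d.

513 kg/d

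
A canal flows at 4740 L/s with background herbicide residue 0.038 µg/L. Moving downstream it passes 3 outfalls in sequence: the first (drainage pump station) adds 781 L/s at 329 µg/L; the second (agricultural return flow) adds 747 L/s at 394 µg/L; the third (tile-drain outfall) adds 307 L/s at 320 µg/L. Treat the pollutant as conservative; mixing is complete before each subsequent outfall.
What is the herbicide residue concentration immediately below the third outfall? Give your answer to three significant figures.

98.8 µg/L

Below outfall 1: Q → 5521 L/s, C = (4740·0.03800 + 781.0·329.0)/5521 = 46.57 µg/L.
Below outfall 2: Q → 6268 L/s, C = (5521·46.57 + 747.0·394.0)/6268 = 87.98 µg/L.
Below outfall 3: Q → 6575 L/s, C = (6268·87.98 + 307.0·320.0)/6575 = 98.81 µg/L.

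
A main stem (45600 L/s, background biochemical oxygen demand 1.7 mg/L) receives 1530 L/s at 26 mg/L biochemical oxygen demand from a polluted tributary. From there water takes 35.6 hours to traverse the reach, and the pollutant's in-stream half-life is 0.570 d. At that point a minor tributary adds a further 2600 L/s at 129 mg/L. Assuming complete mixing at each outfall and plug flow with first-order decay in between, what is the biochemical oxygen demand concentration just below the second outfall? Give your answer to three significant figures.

7.13 mg/L

Mixed concentration C = ΣQC/ΣQ = (45600·1.700 + 1530·26.00) / 47130 = 117300/47130 = 2.489 mg/L; combined flow 47130 L/s.
Half-life 0.570 d → k = ln 2 / 0.570 = 1.216 d⁻¹.
After decay, C = 2.489 × e^(−kt) = 2.489 × 0.1647 = 0.4098 mg/L.
Second outfall: C = (47130·0.4098 + 2600·129.0)/49730 = 7.133 mg/L.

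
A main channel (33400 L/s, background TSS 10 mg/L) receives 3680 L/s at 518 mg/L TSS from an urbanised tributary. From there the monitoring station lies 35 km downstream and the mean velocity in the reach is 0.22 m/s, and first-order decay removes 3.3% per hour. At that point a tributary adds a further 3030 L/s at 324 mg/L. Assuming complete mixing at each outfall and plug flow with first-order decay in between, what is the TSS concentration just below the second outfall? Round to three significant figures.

Flow-weighted average: C = (33400·10.00 + 3680·518.0) / 37080 = 2240000/37080 = 60.42 mg/L; combined flow 37080 L/s.
Travel time t = 35·1000 / 0.22 = 159100 s = 44.19 h.
3.3%/h lost → k = −ln(1 − 0.033) = 0.03356 h⁻¹.
Applying C = C₀e^(−kt): 60.42 × 0.2270 = 13.71 mg/L.
Second outfall: C = (37080·13.71 + 3030·324.0)/40110 = 37.15 mg/L.

37.2 mg/L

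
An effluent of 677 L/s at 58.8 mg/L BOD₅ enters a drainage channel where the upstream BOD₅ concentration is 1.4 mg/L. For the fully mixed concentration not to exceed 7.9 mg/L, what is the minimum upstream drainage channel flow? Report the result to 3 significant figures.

5300 L/s

Set C_mix = 7.9: (Q·1.400 + 677.0·58.80) / (Q + 677.0) = 7.9
→ Q = 677.0·(58.80 − 7.9)/(7.9 − 1.400) = 5301 L/s.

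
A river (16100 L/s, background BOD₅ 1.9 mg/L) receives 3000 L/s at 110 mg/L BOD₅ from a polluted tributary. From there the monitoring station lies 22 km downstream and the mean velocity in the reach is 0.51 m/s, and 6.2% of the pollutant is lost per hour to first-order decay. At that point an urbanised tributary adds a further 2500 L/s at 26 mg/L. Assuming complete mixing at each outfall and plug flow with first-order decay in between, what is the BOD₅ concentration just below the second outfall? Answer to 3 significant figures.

10.8 mg/L

Mixed concentration C = ΣQC/ΣQ = (16100·1.900 + 3000·110.0) / 19100 = 360600/19100 = 18.88 mg/L; combined flow 19100 L/s.
Travel time t = 22·1000 / 0.51 = 43140 s = 11.98 h.
6.2%/h lost → k = −ln(1 − 0.062) = 0.06401 h⁻¹.
Decay over the reach: 18.88·exp(−kt) = 18.88·0.4644 = 8.768 mg/L.
At the second outfall, C = (19100·8.768 + 2500·26.00) / (19100 + 2500) = 10.76 mg/L.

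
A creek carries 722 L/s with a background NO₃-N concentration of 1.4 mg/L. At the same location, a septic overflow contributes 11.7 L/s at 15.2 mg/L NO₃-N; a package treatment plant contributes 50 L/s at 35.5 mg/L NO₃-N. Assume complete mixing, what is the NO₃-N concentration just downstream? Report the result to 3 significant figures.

3.78 mg/L

Mass balance: C = (722.0·1.400 + 11.70·15.20 + 50.00·35.50) / 783.7 = 2964/783.7 = 3.782 mg/L.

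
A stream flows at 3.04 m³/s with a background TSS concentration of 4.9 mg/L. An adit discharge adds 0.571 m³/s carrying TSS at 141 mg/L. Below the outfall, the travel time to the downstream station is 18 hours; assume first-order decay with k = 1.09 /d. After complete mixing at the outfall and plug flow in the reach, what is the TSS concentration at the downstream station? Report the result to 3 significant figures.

Conservation of mass: C = (3.040·4.900 + 0.5710·141.0) / 3.611 = 95.41/3.611 = 26.42 mg/L.
After decay, C = 26.42 × e^(−kt) = 26.42 × 0.4415 = 11.67 mg/L.

11.7 mg/L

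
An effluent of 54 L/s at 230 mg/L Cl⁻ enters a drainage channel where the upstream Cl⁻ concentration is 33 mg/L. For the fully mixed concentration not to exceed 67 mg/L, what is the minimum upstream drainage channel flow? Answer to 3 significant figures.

Set C_mix = 67: (Q·33.00 + 54.00·230.0) / (Q + 54.00) = 67
→ Q = 54.00·(230.0 − 67)/(67 − 33.00) = 258.9 L/s.

259 L/s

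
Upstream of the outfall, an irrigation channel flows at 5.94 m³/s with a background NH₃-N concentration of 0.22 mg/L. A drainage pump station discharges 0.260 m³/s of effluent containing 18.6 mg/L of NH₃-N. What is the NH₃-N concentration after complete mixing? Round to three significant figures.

After mixing, C = (5.940·0.2200 + 0.2600·18.60) / 6.200 = 6.143/6.200 = 0.9908 mg/L.

0.991 mg/L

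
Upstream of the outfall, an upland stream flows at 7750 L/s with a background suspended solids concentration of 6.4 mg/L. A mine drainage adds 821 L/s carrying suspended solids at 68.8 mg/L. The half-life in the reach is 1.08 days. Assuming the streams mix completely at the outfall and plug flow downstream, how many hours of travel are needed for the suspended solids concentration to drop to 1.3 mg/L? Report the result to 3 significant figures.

Mixed concentration C = ΣQC/ΣQ = (7750·6.400 + 821.0·68.80) / 8571 = 106100/8571 = 12.38 mg/L.
Half-life 1.08 d → k = ln 2 / 1.08 = 0.6418 d⁻¹.
12.38·exp(−k·t) = 1.3 → t = ln(12.38/1.3)/k = 303400 s = 84.27 h.

84.3 h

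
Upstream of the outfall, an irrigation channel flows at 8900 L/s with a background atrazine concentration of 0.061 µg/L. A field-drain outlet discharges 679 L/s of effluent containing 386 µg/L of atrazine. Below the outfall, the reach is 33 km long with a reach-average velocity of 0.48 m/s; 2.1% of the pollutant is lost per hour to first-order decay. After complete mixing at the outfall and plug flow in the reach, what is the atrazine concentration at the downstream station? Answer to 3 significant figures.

Flow-weighted average: C = (8900·0.06100 + 679.0·386.0) / 9579 = 262600/9579 = 27.42 µg/L.
Travel time t = 33·1000 / 0.48 = 68750 s = 19.10 h.
2.1%/h lost → k = −ln(1 − 0.021) = 0.02122 h⁻¹.
After decay, C = 27.42 × e^(−kt) = 27.42 × 0.6668 = 18.28 µg/L.

18.3 µg/L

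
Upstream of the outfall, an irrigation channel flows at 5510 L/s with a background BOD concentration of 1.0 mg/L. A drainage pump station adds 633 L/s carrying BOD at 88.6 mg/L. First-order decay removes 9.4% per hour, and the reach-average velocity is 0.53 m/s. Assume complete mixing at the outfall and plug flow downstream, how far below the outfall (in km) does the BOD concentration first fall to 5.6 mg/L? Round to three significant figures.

11.3 km

Conservation of mass: C = (5510·1.000 + 633.0·88.60) / 6143 = 61590/6143 = 10.03 mg/L.
9.4%/h lost → k = −ln(1 − 0.094) = 0.09872 h⁻¹.
Set 10.03·exp(−k·t) = 5.6 → t = ln(10.03/5.6)/k = 21240 s = 5.901 h.
Distance = v·t = 0.53·21240 = 11260 m = 11.26 km.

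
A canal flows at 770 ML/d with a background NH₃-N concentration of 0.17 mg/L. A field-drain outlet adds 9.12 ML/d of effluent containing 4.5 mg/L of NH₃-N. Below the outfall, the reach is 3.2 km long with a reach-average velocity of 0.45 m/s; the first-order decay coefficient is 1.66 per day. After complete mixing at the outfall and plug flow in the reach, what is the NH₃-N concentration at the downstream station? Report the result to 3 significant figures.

Mixed concentration C = ΣQC/ΣQ = (770.0·0.1700 + 9.120·4.500) / 779.1 = 171.9/779.1 = 0.2207 mg/L.
Travel time t = 3.2·1000 / 0.45 = 7111 s = 1.975 h.
First-order decay: C = 0.2207·exp(−k·t) = 0.2207·0.8723 = 0.1925 mg/L.

0.193 mg/L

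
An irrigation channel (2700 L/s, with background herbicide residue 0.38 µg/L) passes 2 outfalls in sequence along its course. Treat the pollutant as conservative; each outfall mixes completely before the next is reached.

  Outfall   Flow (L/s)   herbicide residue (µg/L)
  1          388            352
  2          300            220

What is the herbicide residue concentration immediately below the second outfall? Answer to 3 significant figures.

After outfall 1: Q = 2700 + 388.0 = 3088 L/s; C = (2700·0.3800 + 388.0·352.0)/3088 = 44.56 µg/L.
After outfall 2: Q = 3088 + 300.0 = 3388 L/s; C = (3088·44.56 + 300.0·220.0)/3388 = 60.10 µg/L.

60.1 µg/L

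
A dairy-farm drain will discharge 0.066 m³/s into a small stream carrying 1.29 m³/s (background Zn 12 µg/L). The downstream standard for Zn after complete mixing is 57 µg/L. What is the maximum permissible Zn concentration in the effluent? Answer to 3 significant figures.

937 µg/L

At the limit, (Qr·Cr + Qe·Cₑ)/(Qr + Qe) = 57:
Cₑ = (1.356·57 − 1.290·12.00) / 0.06600 = 936.5 µg/L.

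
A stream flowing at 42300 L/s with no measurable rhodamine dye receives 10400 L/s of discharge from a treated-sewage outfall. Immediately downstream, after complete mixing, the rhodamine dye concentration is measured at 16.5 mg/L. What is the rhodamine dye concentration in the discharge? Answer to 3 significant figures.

Mass balance: 42300·0 + 10400·Cₑ = 52700·16.50
→ Cₑ = (52700·16.50 − 42300·0) / 10400 = 83.61 mg/L.

83.6 mg/L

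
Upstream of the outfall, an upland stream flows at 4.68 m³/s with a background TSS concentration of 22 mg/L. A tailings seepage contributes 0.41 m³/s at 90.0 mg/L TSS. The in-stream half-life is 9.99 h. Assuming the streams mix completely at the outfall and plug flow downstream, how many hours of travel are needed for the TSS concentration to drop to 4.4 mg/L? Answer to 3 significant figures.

Conservation of mass: C = (4.680·22.00 + 0.4100·90.00) / 5.090 = 139.9/5.090 = 27.48 mg/L.
Half-life 9.99 h → k = ln 2 / 9.99 = 0.06938 h⁻¹ = 1.665 d⁻¹.
27.48·exp(−k·t) = 4.4 → t = ln(27.48/4.4)/k = 95040 s = 26.40 h.

26.4 h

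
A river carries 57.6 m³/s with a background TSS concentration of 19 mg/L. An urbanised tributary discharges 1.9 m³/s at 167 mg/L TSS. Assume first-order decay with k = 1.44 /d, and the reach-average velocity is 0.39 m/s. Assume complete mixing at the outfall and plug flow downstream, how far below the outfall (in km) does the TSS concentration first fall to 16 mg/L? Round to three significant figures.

9.22 km

After mixing, C = (57.60·19.00 + 1.900·167.0) / 59.50 = 1412/59.50 = 23.73 mg/L.
Set 23.73·exp(−k·t) = 16 → t = ln(23.73/16)/k = 23640 s = 6.566 h.
Distance = v·t = 0.39·23640 = 9219 m = 9.219 km.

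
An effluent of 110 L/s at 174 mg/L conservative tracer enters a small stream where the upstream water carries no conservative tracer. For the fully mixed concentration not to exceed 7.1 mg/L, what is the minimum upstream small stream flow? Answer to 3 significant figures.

Set C_mix = 7.1: (Q·0 + 110.0·174.0) / (Q + 110.0) = 7.1
→ Q = 110.0·(174.0 − 7.1)/(7.1 − 0) = 2586 L/s.

2590 L/s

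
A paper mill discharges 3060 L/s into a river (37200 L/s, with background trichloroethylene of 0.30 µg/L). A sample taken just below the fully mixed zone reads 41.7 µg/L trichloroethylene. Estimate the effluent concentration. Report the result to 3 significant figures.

545 µg/L

Mass balance: 37200·0.3000 + 3060·Cₑ = 40260·41.70
→ Cₑ = (40260·41.70 − 37200·0.3000) / 3060 = 545.0 µg/L.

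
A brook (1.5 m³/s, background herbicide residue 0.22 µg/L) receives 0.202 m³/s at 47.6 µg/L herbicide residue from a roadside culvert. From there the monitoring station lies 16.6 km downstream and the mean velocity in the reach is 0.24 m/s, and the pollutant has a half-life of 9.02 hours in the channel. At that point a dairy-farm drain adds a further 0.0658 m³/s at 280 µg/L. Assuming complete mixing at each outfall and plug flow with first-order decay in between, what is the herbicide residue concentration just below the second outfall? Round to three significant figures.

11.7 µg/L

Mass balance: C = (1.500·0.2200 + 0.2020·47.60) / 1.702 = 9.945/1.702 = 5.843 µg/L; combined flow 1.702 m³/s.
Travel time t = 16.6·1000 / 0.24 = 69170 s = 19.21 h.
Half-life 9.02 h → k = ln 2 / 9.02 = 0.07685 h⁻¹ = 1.844 d⁻¹.
After decay, C = 5.843 × e^(−kt) = 5.843 × 0.2285 = 1.335 µg/L.
At the second outfall, C = (1.702·1.335 + 0.06580·280.0) / (1.702 + 0.06580) = 11.71 µg/L.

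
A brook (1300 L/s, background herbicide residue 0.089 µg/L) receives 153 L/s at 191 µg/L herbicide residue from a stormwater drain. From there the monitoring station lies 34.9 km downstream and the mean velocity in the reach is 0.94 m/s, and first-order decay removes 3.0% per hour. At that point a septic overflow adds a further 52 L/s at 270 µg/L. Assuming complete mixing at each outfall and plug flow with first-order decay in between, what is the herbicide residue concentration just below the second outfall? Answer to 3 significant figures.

23.6 µg/L

After mixing, C = (1300·0.08900 + 153.0·191.0) / 1453 = 29340/1453 = 20.19 µg/L; combined flow 1453 L/s.
Travel time t = 34.9·1000 / 0.94 = 37130 s = 10.31 h.
3.0%/h lost → k = −ln(1 − 0.03) = 0.03046 h⁻¹.
After decay, C = 20.19 × e^(−kt) = 20.19 × 0.7304 = 14.75 µg/L.
At the second outfall, C = (1453·14.75 + 52.00·270.0) / (1453 + 52.00) = 23.57 µg/L.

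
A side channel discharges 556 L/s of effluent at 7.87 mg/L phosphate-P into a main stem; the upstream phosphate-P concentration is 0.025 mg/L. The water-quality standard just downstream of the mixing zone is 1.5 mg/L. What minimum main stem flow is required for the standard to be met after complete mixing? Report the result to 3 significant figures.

2400 L/s

Set C_mix = 1.5: (Q·0.02500 + 556.0·7.870) / (Q + 556.0) = 1.5
→ Q = 556.0·(7.870 − 1.5)/(1.5 − 0.02500) = 2401 L/s.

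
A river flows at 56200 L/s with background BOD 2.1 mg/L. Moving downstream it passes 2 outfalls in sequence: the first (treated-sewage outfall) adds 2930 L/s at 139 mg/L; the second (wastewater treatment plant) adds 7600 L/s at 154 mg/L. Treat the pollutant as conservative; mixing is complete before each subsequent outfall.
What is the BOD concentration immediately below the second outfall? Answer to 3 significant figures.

After outfall 1: Q = 56200 + 2930 = 59130 L/s; C = (56200·2.100 + 2930·139.0)/59130 = 8.884 mg/L.
After outfall 2: Q = 59130 + 7600 = 66730 L/s; C = (59130·8.884 + 7600·154.0)/66730 = 25.41 mg/L.

25.4 mg/L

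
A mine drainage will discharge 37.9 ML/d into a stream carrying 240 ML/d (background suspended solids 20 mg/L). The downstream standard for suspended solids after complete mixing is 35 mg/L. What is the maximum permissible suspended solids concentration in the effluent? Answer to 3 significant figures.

At the limit, (Qr·Cr + Qe·Cₑ)/(Qr + Qe) = 35:
Cₑ = (277.9·35 − 240.0·20.00) / 37.90 = 130.0 mg/L.

130 mg/L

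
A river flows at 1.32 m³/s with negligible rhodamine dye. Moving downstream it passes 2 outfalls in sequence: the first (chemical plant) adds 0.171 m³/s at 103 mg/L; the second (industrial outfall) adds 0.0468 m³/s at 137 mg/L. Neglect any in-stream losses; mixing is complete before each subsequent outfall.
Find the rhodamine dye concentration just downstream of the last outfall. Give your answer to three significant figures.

15.6 mg/L

Below outfall 1: Q → 1.491 m³/s, C = (1.320·0 + 0.1710·103.0)/1.491 = 11.81 mg/L.
Below outfall 2: Q → 1.538 m³/s, C = (1.491·11.81 + 0.04680·137.0)/1.538 = 15.62 mg/L.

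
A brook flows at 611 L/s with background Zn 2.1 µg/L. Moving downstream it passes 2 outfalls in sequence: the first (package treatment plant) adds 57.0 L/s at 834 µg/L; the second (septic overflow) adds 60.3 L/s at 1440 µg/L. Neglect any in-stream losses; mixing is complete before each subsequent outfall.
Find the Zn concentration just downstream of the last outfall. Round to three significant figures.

After outfall 1: Q = 611.0 + 57.00 = 668.0 L/s; C = (611.0·2.100 + 57.00·834.0)/668.0 = 73.09 µg/L.
After outfall 2: Q = 668.0 + 60.30 = 728.3 L/s; C = (668.0·73.09 + 60.30·1440)/728.3 = 186.3 µg/L.

186 µg/L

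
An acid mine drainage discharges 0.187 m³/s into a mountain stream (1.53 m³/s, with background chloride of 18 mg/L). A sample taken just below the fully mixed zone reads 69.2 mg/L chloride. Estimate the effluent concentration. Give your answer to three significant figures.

488 mg/L

Mass balance: 1.530·18.00 + 0.1870·Cₑ = 1.717·69.20
→ Cₑ = (1.717·69.20 − 1.530·18.00) / 0.1870 = 488.1 mg/L.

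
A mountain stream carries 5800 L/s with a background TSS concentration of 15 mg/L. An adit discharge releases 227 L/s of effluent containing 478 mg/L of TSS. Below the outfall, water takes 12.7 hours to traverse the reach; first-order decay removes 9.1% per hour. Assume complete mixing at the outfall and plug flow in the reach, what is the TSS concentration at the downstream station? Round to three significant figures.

9.66 mg/L

Conservation of mass: C = (5800·15.00 + 227.0·478.0) / 6027 = 195500/6027 = 32.44 mg/L.
9.1%/h lost → k = −ln(1 − 0.091) = 0.09541 h⁻¹.
First-order decay: C = 32.44·exp(−k·t) = 32.44·0.2977 = 9.657 mg/L.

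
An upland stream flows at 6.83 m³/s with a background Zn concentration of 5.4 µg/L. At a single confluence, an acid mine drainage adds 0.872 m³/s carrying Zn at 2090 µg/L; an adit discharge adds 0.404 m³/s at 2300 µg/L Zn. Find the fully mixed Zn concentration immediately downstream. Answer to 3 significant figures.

Mass balance: C = (6.830·5.400 + 0.8720·2090 + 0.4040·2300) / 8.106 = 2789/8.106 = 344.0 µg/L.

344 µg/L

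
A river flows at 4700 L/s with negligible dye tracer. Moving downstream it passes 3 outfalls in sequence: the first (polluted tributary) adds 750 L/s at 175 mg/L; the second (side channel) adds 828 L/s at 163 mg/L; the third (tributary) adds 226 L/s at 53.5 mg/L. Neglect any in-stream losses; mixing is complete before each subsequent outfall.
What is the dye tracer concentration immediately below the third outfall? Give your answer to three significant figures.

42.8 mg/L

Below outfall 1: Q → 5450 L/s, C = (4700·0 + 750.0·175.0)/5450 = 24.08 mg/L.
Below outfall 2: Q → 6278 L/s, C = (5450·24.08 + 828.0·163.0)/6278 = 42.40 mg/L.
Below outfall 3: Q → 6504 L/s, C = (6278·42.40 + 226.0·53.50)/6504 = 42.79 mg/L.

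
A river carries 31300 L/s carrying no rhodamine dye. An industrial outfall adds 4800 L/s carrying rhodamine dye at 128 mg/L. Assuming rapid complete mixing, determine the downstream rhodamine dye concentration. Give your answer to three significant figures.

17.0 mg/L

Conservation of mass: C = (31300·0 + 4800·128.0) / 36100 = 614400/36100 = 17.02 mg/L.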